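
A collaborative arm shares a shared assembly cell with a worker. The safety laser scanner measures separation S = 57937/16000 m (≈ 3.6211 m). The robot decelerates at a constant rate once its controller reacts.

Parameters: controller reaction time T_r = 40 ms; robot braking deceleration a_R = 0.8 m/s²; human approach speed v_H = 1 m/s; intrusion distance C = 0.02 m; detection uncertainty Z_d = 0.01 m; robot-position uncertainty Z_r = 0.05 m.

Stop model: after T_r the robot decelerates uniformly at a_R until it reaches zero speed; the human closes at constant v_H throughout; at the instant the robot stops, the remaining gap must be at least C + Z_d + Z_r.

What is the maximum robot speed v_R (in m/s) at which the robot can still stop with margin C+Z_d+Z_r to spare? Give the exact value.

v_R_max = 31/20 m/s = 1.5500 m/s

at the boundary: (5/8)·v² + (129/100)·v + (-56017/16000) = 0
  disc = (129/100)² − 4·(5/8)·(-56017/16000) = 1666681/160000 ; √disc = 1291/400
  v_R = (−(129/100) + 1291/400) / (2·(5/8)) = 31/20 m/s
check:
braking lasts T_s = (31/20)/(4/5) = 1.9375 s
robot in T_r: 1.5500·0.0400 = 0.0620 m
robot under decel: 1.5500²/(2·0.8000) = 1.5016 m
human closes 1.0000·1.9775 = 1.9775 m
C+Z_d+Z_r = 0.0200+0.0100+0.0500 = 0.0800 m
sum ≈ 0.0620+1.5016+1.9775+0.0800 ≈ 3.6211 m = S ✓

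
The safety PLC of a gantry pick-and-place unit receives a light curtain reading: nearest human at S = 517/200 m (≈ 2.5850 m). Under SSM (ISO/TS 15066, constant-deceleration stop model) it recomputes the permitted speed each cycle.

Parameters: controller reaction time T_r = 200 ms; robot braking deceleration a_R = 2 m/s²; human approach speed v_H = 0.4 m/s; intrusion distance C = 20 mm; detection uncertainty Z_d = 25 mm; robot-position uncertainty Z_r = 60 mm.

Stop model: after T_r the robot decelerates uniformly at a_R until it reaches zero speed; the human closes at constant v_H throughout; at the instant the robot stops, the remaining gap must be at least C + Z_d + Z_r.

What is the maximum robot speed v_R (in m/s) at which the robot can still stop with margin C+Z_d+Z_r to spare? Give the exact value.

v_R_max = 12/5 m/s = 2.4000 m/s

quadratic (1/4)·v² + (2/5)·v + (-12/5) = 0
  disc = (2/5)² − 4·(1/4)·(-12/5) = 64/25 ; √disc = 8/5
  v_R = (−(2/5) + 8/5) / (2·(1/4)) = 12/5 m/s
check:
braking lasts T_s = (12/5)/2 = 1.2000 s
reaction-phase robot travel = 2.4000·0.2000 = 0.4800 m
robot under decel: 2.4000²/(2·2.0000) = 1.4400 m
human closes 0.4000·1.4000 = 0.5600 m
C+Z_d+Z_r = 0.0200+0.0250+0.0600 = 0.1050 m
sum ≈ 0.4800+1.4400+0.5600+0.1050 ≈ 2.5850 m = S ✓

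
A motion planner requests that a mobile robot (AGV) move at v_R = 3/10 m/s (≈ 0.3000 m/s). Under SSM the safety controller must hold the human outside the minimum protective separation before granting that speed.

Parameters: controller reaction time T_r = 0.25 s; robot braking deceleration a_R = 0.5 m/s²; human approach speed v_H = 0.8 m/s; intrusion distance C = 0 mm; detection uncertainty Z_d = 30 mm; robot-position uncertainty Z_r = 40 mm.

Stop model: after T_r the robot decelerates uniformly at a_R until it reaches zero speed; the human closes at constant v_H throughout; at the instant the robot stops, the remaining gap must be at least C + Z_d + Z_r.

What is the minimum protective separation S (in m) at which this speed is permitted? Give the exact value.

S_min = 183/200 m = 0.9150 m

stop time T_s = (3/10)/(1/2) = 0.6000 s
robot in T_r: 0.3000·0.2500 = 0.0750 m
braking distance = 0.3000²/(2·0.5000) = 0.0900 m
human over T_r+T_s: 0.8000·(0.2500+0.6000) = 0.6800 m
C+Z_d+Z_r = 0.0000+0.0300+0.0400 = 0.0700 m
S_min ≈ 0.0750+0.0900+0.6800+0.0700  ⇒  S_min = 183/200 m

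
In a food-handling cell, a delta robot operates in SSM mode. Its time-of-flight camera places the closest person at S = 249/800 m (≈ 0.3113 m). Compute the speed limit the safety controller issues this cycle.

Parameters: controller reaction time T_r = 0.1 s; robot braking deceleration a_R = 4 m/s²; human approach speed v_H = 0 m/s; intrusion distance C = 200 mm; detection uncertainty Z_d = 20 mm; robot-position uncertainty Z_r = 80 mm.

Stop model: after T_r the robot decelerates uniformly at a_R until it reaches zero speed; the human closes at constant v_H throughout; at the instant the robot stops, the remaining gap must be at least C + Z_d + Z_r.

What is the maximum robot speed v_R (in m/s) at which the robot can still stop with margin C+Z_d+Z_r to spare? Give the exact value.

quadratic (1/8)·v² + (1/10)·v + (-9/800) = 0
  disc = (1/10)² − 4·(1/8)·(-9/800) = 1/64 ; √disc = 1/8
  v_R = (−(1/10) + 1/8) / (2·(1/8)) = 1/10 m/s
check:
T_s = v_R/a_R = (1/10)/4 = 0.0250 s
robot covers v_R·T_r = 0.1000·0.1000 = 0.0100 m before braking
braking distance = 0.1000²/(2·4.0000) = 0.0013 m
person approaches 0.0000·(0.1000+0.0250) = 0.0000 m
residual clearance needed = 0.2000+0.0200+0.0800 = 0.3000 m
sum ≈ 0.0100+0.0013+0.0000+0.3000 ≈ 0.3113 m = S ✓

v_R_max = 1/10 m/s = 0.1000 m/s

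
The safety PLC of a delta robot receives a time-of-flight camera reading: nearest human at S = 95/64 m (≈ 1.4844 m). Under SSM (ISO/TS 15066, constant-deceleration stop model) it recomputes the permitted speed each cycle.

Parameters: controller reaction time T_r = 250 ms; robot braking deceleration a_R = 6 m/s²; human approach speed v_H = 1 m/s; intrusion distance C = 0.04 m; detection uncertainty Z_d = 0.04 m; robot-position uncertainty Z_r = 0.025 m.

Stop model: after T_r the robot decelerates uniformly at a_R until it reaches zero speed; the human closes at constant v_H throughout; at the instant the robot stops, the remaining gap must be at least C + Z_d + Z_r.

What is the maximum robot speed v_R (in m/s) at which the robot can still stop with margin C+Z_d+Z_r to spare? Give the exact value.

at the boundary: (1/12)·v² + (5/12)·v + (-1807/1600) = 0
  disc = (5/12)² − 4·(1/12)·(-1807/1600) = 7921/14400 ; √disc = 89/120
  v_R = (−(5/12) + 89/120) / (2·(1/12)) = 39/20 m/s
check:
stop time T_s = (39/20)/6 = 0.3250 s
robot in T_r: 1.9500·0.2500 = 0.4875 m
robot covers 1.9500·0.3250 − ½·6.0000·0.3250² = 0.3169 m while stopping
human over T_r+T_s: 1.0000·(0.2500+0.3250) = 0.5750 m
residual clearance needed = 0.0400+0.0400+0.0250 = 0.1050 m
sum ≈ 0.4875+0.3169+0.5750+0.1050 ≈ 1.4844 m = S ✓

v_R_max = 39/20 m/s = 1.9500 m/s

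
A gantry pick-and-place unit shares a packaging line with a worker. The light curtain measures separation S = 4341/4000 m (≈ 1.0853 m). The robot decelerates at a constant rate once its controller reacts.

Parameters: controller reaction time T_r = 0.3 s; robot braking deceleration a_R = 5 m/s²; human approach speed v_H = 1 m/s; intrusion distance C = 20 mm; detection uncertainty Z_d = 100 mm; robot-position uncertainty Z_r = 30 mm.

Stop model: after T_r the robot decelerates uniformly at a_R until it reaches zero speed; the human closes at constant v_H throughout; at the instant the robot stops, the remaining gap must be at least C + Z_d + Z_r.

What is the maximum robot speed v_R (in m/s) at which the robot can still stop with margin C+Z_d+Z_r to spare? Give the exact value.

v_R_max = 21/20 m/s = 1.0500 m/s

collect terms ⇒ (1/10)·v_R² + (1/2)·v_R + (-2541/4000) = 0
  disc = (1/2)² − 4·(1/10)·(-2541/4000) = 5041/10000 ; √disc = 71/100
  v_R = (−(1/2) + 71/100) / (2·(1/10)) = 21/20 m/s
check:
T_s = v_R/a_R = (21/20)/5 = 0.2100 s
robot covers v_R·T_r = 1.0500·0.3000 = 0.3150 m before braking
braking distance = 1.0500²/(2·5.0000) = 0.1103 m
person approaches 1.0000·(0.3000+0.2100) = 0.5100 m
residual clearance needed = 0.0200+0.1000+0.0300 = 0.1500 m
sum ≈ 0.3150+0.1103+0.5100+0.1500 ≈ 1.0853 m = S ✓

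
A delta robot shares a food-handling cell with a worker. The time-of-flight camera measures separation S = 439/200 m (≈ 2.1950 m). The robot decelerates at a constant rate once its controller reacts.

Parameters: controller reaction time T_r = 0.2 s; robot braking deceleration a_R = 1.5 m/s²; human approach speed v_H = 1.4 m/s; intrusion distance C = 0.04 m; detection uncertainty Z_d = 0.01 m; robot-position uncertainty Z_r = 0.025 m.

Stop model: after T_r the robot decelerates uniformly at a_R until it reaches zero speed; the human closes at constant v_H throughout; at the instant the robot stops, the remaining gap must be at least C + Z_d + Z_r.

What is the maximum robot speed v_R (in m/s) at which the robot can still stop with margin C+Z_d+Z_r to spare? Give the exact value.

quadratic (1/3)·v² + (17/15)·v + (-46/25) = 0
  disc = (17/15)² − 4·(1/3)·(-46/25) = 841/225 ; √disc = 29/15
  v_R = (−(17/15) + 29/15) / (2·(1/3)) = 6/5 m/s
check:
T_s = v_R/a_R = (6/5)/(3/2) = 0.8000 s
reaction-phase robot travel = 1.2000·0.2000 = 0.2400 m
robot covers 1.2000·0.8000 − ½·1.5000·0.8000² = 0.4800 m while stopping
person approaches 1.4000·(0.2000+0.8000) = 1.4000 m
residual clearance needed = 0.0400+0.0100+0.0250 = 0.0750 m
sum ≈ 0.2400+0.4800+1.4000+0.0750 ≈ 2.1950 m = S ✓

v_R_max = 6/5 m/s = 1.2000 m/s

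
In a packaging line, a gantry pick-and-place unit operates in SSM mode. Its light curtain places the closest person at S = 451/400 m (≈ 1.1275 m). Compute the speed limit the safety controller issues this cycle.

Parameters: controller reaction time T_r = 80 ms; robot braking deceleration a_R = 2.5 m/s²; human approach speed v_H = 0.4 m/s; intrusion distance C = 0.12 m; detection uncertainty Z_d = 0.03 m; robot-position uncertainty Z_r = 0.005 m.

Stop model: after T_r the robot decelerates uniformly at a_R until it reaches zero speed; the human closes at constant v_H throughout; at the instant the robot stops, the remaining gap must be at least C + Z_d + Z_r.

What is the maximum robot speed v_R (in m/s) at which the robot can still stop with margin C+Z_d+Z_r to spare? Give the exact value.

at the boundary: (1/5)·v² + (6/25)·v + (-1881/2000) = 0
  disc = (6/25)² − 4·(1/5)·(-1881/2000) = 81/100 ; √disc = 9/10
  v_R = (−(6/25) + 9/10) / (2·(1/5)) = 33/20 m/s
check:
stop time T_s = (33/20)/(5/2) = 0.6600 s
robot covers v_R·T_r = 1.6500·0.0800 = 0.1320 m before braking
robot under decel: 1.6500²/(2·2.5000) = 0.5445 m
person approaches 0.4000·(0.0800+0.6600) = 0.2960 m
C+Z_d+Z_r = 0.1200+0.0300+0.0050 = 0.1550 m
sum ≈ 0.1320+0.5445+0.2960+0.1550 ≈ 1.1275 m = S ✓

v_R_max = 33/20 m/s = 1.6500 m/s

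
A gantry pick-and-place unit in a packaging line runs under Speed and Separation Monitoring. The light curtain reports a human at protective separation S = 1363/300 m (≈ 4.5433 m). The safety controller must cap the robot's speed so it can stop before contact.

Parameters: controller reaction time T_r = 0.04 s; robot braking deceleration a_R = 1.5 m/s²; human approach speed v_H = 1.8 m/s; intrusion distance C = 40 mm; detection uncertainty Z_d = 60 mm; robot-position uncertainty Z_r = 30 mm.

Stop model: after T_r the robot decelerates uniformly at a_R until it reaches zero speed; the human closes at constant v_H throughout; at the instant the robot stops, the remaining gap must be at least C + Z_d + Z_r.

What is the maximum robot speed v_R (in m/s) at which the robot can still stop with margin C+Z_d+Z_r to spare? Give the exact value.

at the boundary: (1/3)·v² + (31/25)·v + (-1628/375) = 0
  disc = (31/25)² − 4·(1/3)·(-1628/375) = 41209/5625 ; √disc = 203/75
  v_R = (−(31/25) + 203/75) / (2·(1/3)) = 11/5 m/s
check:
braking lasts T_s = (11/5)/(3/2) = 1.4667 s
robot covers v_R·T_r = 2.2000·0.0400 = 0.0880 m before braking
robot under decel: 2.2000²/(2·1.5000) = 1.6133 m
human over T_r+T_s: 1.8000·(0.0400+1.4667) = 2.7120 m
C+Z_d+Z_r = 0.0400+0.0600+0.0300 = 0.1300 m
sum ≈ 0.0880+1.6133+2.7120+0.1300 ≈ 4.5433 m = S ✓

v_R_max = 11/5 m/s = 2.2000 m/s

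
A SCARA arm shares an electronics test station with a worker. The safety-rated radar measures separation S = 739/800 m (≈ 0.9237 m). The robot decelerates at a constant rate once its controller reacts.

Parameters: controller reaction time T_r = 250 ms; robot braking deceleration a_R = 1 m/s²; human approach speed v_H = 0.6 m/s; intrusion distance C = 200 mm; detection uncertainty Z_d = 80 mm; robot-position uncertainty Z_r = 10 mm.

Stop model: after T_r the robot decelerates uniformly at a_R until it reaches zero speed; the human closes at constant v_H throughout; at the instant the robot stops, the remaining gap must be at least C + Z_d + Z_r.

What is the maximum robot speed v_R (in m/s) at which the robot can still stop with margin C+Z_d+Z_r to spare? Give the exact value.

quadratic (1/2)·v² + (17/20)·v + (-387/800) = 0
  disc = (17/20)² − 4·(1/2)·(-387/800) = 169/100 ; √disc = 13/10
  v_R = (−(17/20) + 13/10) / (2·(1/2)) = 9/20 m/s
check:
braking lasts T_s = (9/20)/1 = 0.4500 s
robot covers v_R·T_r = 0.4500·0.2500 = 0.1125 m before braking
robot under decel: 0.4500²/(2·1.0000) = 0.1013 m
human closes 0.6000·0.7000 = 0.4200 m
residual clearance needed = 0.2000+0.0800+0.0100 = 0.2900 m
sum ≈ 0.1125+0.1013+0.4200+0.2900 ≈ 0.9237 m = S ✓

v_R_max = 9/20 m/s = 0.4500 m/s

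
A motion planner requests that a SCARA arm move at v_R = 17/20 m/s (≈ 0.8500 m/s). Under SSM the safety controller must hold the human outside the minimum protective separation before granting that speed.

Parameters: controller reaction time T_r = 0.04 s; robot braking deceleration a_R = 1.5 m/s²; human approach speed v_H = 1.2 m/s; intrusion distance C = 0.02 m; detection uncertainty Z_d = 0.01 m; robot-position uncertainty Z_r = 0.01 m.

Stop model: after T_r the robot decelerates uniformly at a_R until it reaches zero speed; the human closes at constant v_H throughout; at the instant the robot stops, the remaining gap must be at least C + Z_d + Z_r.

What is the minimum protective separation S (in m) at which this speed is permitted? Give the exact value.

S_min = 6257/6000 m = 1.0428 m

braking lasts T_s = (17/20)/(3/2) = 0.5667 s
reaction-phase robot travel = 0.8500·0.0400 = 0.0340 m
braking distance = 0.8500²/(2·1.5000) = 0.2408 m
human closes 1.2000·0.6067 = 0.7280 m
margins: 0.0200+0.0100+0.0100 = 0.0400 m
S_min ≈ 0.0340+0.2408+0.7280+0.0400  ⇒  S_min = 6257/6000 m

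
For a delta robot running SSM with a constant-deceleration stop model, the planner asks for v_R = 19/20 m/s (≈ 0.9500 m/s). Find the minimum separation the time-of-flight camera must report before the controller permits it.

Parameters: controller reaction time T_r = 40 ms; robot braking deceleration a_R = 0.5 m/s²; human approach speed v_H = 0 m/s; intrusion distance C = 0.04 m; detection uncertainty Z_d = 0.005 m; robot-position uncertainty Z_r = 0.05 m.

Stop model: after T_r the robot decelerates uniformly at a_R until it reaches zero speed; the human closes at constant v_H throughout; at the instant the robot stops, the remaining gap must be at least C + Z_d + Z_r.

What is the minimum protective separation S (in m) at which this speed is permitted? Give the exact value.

T_s = v_R/a_R = (19/20)/(1/2) = 1.9000 s
robot covers v_R·T_r = 0.9500·0.0400 = 0.0380 m before braking
robot covers 0.9500·1.9000 − ½·0.5000·1.9000² = 0.9025 m while stopping
human over T_r+T_s: 0.0000·(0.0400+1.9000) = 0.0000 m
residual clearance needed = 0.0400+0.0050+0.0500 = 0.0950 m
S_min ≈ 0.0380+0.9025+0.0000+0.0950  ⇒  S_min = 2071/2000 m

S_min = 2071/2000 m = 1.0355 m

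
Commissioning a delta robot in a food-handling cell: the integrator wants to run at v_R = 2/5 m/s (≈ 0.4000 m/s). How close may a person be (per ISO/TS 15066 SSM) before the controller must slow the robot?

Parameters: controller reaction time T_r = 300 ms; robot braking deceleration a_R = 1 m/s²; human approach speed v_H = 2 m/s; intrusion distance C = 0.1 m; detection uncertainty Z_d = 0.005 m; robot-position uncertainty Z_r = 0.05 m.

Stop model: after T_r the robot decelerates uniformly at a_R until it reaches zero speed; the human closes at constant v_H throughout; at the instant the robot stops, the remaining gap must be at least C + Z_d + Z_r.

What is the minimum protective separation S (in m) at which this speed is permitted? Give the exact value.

stop time T_s = (2/5)/1 = 0.4000 s
reaction-phase robot travel = 0.4000·0.3000 = 0.1200 m
braking distance = 0.4000²/(2·1.0000) = 0.0800 m
person approaches 2.0000·(0.3000+0.4000) = 1.4000 m
C+Z_d+Z_r = 0.1000+0.0050+0.0500 = 0.1550 m
S_min ≈ 0.1200+0.0800+1.4000+0.1550  ⇒  S_min = 351/200 m

S_min = 351/200 m = 1.7550 m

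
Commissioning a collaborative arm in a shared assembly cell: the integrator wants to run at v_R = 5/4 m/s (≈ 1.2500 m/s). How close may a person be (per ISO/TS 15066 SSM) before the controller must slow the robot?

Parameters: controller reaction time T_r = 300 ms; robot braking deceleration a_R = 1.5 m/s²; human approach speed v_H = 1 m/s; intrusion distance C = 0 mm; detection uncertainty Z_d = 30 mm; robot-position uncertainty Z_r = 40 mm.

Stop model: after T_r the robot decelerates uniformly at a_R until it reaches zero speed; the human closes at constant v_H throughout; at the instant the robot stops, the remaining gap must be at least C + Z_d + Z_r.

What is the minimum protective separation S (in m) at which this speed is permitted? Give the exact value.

braking lasts T_s = (5/4)/(3/2) = 0.8333 s
robot in T_r: 1.2500·0.3000 = 0.3750 m
braking distance = 1.2500²/(2·1.5000) = 0.5208 m
human closes 1.0000·1.1333 = 1.1333 m
margins: 0.0000+0.0300+0.0400 = 0.0700 m
S_min ≈ 0.3750+0.5208+1.1333+0.0700  ⇒  S_min = 2519/1200 m

S_min = 2519/1200 m = 2.0992 m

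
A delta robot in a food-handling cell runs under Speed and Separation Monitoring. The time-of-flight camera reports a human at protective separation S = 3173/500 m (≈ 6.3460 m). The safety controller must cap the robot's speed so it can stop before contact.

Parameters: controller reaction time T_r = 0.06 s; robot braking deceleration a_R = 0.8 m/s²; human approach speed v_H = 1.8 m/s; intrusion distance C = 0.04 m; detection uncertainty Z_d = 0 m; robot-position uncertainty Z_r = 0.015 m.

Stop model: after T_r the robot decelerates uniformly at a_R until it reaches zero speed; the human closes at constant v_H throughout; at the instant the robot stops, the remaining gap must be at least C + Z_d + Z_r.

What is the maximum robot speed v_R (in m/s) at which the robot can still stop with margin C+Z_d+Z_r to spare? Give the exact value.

v_R_max = 9/5 m/s = 1.8000 m/s

quadratic (5/8)·v² + (231/100)·v + (-6183/1000) = 0
  disc = (231/100)² − 4·(5/8)·(-6183/1000) = 12996/625 ; √disc = 114/25
  v_R = (−(231/100) + 114/25) / (2·(5/8)) = 9/5 m/s
check:
stop time T_s = (9/5)/(4/5) = 2.2500 s
reaction-phase robot travel = 1.8000·0.0600 = 0.1080 m
robot covers 1.8000·2.2500 − ½·0.8000·2.2500² = 2.0250 m while stopping
person approaches 1.8000·(0.0600+2.2500) = 4.1580 m
residual clearance needed = 0.0400+0.0000+0.0150 = 0.0550 m
sum ≈ 0.1080+2.0250+4.1580+0.0550 ≈ 6.3460 m = S ✓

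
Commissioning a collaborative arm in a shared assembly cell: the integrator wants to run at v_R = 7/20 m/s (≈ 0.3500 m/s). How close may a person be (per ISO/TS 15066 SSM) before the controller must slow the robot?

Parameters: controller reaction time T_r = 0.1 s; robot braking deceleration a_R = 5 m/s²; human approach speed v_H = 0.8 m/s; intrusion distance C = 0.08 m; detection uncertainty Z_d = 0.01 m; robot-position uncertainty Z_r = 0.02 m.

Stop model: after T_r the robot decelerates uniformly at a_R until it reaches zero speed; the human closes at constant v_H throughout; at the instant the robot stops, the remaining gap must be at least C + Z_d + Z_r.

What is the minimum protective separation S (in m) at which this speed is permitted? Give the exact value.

S_min = 1173/4000 m = 0.2933 m

stop time T_s = (7/20)/5 = 0.0700 s
reaction-phase robot travel = 0.3500·0.1000 = 0.0350 m
robot covers 0.3500·0.0700 − ½·5.0000·0.0700² = 0.0123 m while stopping
person approaches 0.8000·(0.1000+0.0700) = 0.1360 m
residual clearance needed = 0.0800+0.0100+0.0200 = 0.1100 m
S_min ≈ 0.0350+0.0123+0.1360+0.1100  ⇒  S_min = 1173/4000 m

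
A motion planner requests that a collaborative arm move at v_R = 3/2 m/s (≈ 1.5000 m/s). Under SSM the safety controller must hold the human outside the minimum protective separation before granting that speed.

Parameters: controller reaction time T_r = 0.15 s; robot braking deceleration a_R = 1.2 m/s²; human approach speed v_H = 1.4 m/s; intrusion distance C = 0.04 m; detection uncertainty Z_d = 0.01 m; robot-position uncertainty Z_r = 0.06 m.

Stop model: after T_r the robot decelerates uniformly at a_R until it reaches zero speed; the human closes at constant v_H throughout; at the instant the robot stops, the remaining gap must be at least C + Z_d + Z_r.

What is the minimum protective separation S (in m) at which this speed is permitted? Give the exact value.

S_min = 1293/400 m = 3.2325 m

stop time T_s = (3/2)/(6/5) = 1.2500 s
robot in T_r: 1.5000·0.1500 = 0.2250 m
braking distance = 1.5000²/(2·1.2000) = 0.9375 m
person approaches 1.4000·(0.1500+1.2500) = 1.9600 m
margins: 0.0400+0.0100+0.0600 = 0.1100 m
S_min ≈ 0.2250+0.9375+1.9600+0.1100  ⇒  S_min = 1293/400 m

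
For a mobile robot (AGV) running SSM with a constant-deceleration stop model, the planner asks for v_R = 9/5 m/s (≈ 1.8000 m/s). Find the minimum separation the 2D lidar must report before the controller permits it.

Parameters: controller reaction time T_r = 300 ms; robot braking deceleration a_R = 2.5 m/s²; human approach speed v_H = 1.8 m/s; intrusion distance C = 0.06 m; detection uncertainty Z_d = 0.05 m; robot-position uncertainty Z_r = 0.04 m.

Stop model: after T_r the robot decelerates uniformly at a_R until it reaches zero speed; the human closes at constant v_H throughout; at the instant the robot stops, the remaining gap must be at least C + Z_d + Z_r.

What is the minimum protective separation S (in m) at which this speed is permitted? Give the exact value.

S_min = 1587/500 m = 3.1740 m

T_s = v_R/a_R = (9/5)/(5/2) = 0.7200 s
robot in T_r: 1.8000·0.3000 = 0.5400 m
robot covers 1.8000·0.7200 − ½·2.5000·0.7200² = 0.6480 m while stopping
human over T_r+T_s: 1.8000·(0.3000+0.7200) = 1.8360 m
residual clearance needed = 0.0600+0.0500+0.0400 = 0.1500 m
S_min ≈ 0.5400+0.6480+1.8360+0.1500  ⇒  S_min = 1587/500 m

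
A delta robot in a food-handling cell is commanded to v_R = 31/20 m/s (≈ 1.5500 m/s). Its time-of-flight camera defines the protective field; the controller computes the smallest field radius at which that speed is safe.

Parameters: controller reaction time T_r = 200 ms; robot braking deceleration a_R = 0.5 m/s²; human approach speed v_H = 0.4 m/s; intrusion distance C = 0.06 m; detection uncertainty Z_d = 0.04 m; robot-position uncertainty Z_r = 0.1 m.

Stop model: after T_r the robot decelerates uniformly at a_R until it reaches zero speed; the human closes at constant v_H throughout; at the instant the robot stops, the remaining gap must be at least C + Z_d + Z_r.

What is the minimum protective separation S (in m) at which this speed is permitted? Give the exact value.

S_min = 1693/400 m = 4.2325 m

braking lasts T_s = (31/20)/(1/2) = 3.1000 s
robot in T_r: 1.5500·0.2000 = 0.3100 m
robot under decel: 1.5500²/(2·0.5000) = 2.4025 m
person approaches 0.4000·(0.2000+3.1000) = 1.3200 m
margins: 0.0600+0.0400+0.1000 = 0.2000 m
S_min ≈ 0.3100+2.4025+1.3200+0.2000  ⇒  S_min = 1693/400 m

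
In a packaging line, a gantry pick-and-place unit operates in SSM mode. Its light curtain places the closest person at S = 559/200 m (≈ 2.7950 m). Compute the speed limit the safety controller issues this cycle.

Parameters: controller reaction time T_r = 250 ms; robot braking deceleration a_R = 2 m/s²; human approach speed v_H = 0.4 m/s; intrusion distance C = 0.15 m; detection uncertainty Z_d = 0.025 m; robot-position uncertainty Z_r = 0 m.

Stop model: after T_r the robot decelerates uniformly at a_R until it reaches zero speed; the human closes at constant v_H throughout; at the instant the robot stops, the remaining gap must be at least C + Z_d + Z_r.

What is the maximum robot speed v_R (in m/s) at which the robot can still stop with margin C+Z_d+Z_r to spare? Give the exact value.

v_R_max = 12/5 m/s = 2.4000 m/s

quadratic (1/4)·v² + (9/20)·v + (-63/25) = 0
  disc = (9/20)² − 4·(1/4)·(-63/25) = 1089/400 ; √disc = 33/20
  v_R = (−(9/20) + 33/20) / (2·(1/4)) = 12/5 m/s
check:
T_s = v_R/a_R = (12/5)/2 = 1.2000 s
robot covers v_R·T_r = 2.4000·0.2500 = 0.6000 m before braking
robot under decel: 2.4000²/(2·2.0000) = 1.4400 m
human closes 0.4000·1.4500 = 0.5800 m
residual clearance needed = 0.1500+0.0250+0.0000 = 0.1750 m
sum ≈ 0.6000+1.4400+0.5800+0.1750 ≈ 2.7950 m = S ✓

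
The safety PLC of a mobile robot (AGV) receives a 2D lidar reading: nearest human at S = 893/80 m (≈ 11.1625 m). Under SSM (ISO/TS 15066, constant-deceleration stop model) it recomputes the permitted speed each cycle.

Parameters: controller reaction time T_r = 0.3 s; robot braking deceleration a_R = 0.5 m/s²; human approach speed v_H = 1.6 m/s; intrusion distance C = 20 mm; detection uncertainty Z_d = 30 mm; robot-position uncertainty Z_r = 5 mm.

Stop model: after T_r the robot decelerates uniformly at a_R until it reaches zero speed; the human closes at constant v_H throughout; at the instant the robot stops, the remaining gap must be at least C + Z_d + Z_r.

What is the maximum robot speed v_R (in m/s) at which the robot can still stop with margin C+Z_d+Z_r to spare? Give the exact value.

at the boundary: (1)·v² + (7/2)·v + (-4251/400) = 0
  disc = (7/2)² − 4·(1)·(-4251/400) = 1369/25 ; √disc = 37/5
  v_R = (−(7/2) + 37/5) / (2·(1)) = 39/20 m/s
check:
T_s = v_R/a_R = (39/20)/(1/2) = 3.9000 s
reaction-phase robot travel = 1.9500·0.3000 = 0.5850 m
braking distance = 1.9500²/(2·0.5000) = 3.8025 m
human closes 1.6000·4.2000 = 6.7200 m
C+Z_d+Z_r = 0.0200+0.0300+0.0050 = 0.0550 m
sum ≈ 0.5850+3.8025+6.7200+0.0550 ≈ 11.1625 m = S ✓

v_R_max = 39/20 m/s = 1.9500 m/s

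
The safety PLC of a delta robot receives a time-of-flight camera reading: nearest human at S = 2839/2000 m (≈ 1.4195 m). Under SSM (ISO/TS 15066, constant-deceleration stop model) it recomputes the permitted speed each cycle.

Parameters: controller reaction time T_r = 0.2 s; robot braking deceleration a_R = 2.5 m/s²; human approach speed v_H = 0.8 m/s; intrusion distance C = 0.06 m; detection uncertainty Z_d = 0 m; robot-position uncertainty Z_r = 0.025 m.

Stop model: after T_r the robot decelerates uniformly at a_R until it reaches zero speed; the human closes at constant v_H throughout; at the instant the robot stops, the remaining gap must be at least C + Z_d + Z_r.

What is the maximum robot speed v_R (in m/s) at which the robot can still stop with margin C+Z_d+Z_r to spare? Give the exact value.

v_R_max = 29/20 m/s = 1.4500 m/s

collect terms ⇒ (1/5)·v_R² + (13/25)·v_R + (-2349/2000) = 0
  disc = (13/25)² − 4·(1/5)·(-2349/2000) = 121/100 ; √disc = 11/10
  v_R = (−(13/25) + 11/10) / (2·(1/5)) = 29/20 m/s
check:
T_s = v_R/a_R = (29/20)/(5/2) = 0.5800 s
robot covers v_R·T_r = 1.4500·0.2000 = 0.2900 m before braking
robot under decel: 1.4500²/(2·2.5000) = 0.4205 m
person approaches 0.8000·(0.2000+0.5800) = 0.6240 m
C+Z_d+Z_r = 0.0600+0.0000+0.0250 = 0.0850 m
sum ≈ 0.2900+0.4205+0.6240+0.0850 ≈ 1.4195 m = S ✓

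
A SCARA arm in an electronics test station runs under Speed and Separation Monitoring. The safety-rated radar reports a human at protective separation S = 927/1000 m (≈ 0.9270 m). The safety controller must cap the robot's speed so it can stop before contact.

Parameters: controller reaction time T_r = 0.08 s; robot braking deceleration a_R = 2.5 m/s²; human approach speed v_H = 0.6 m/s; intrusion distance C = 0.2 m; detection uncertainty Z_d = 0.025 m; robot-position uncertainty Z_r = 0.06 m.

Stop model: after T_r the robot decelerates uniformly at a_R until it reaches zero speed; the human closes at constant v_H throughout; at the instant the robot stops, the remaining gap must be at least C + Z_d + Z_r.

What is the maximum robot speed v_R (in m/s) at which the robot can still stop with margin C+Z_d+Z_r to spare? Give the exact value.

v_R_max = 11/10 m/s = 1.1000 m/s

quadratic (1/5)·v² + (8/25)·v + (-297/500) = 0
  disc = (8/25)² − 4·(1/5)·(-297/500) = 361/625 ; √disc = 19/25
  v_R = (−(8/25) + 19/25) / (2·(1/5)) = 11/10 m/s
check:
stop time T_s = (11/10)/(5/2) = 0.4400 s
robot covers v_R·T_r = 1.1000·0.0800 = 0.0880 m before braking
robot under decel: 1.1000²/(2·2.5000) = 0.2420 m
human closes 0.6000·0.5200 = 0.3120 m
margins: 0.2000+0.0250+0.0600 = 0.2850 m
sum ≈ 0.0880+0.2420+0.3120+0.2850 ≈ 0.9270 m = S ✓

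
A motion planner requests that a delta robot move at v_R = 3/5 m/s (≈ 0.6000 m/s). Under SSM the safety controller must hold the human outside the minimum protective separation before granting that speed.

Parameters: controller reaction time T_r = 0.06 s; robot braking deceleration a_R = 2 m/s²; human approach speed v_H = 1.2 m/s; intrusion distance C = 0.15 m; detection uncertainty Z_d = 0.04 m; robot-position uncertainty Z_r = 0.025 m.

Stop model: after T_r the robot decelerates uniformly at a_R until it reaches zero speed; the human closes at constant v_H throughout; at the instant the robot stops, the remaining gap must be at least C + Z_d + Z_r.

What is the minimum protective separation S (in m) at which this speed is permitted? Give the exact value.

S_min = 773/1000 m = 0.7730 m

T_s = v_R/a_R = (3/5)/2 = 0.3000 s
robot covers v_R·T_r = 0.6000·0.0600 = 0.0360 m before braking
braking distance = 0.6000²/(2·2.0000) = 0.0900 m
person approaches 1.2000·(0.0600+0.3000) = 0.4320 m
residual clearance needed = 0.1500+0.0400+0.0250 = 0.2150 m
S_min ≈ 0.0360+0.0900+0.4320+0.2150  ⇒  S_min = 773/1000 m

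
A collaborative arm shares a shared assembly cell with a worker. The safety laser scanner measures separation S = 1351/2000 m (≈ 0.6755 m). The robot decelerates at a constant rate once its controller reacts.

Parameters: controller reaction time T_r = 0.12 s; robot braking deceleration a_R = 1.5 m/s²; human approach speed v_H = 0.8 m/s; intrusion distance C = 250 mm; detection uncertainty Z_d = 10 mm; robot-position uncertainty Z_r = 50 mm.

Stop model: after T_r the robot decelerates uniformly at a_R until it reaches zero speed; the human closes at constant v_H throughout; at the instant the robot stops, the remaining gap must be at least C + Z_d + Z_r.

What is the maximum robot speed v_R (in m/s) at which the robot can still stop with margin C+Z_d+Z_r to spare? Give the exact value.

at the boundary: (1/3)·v² + (49/75)·v + (-539/2000) = 0
  disc = (49/75)² − 4·(1/3)·(-539/2000) = 17689/22500 ; √disc = 133/150
  v_R = (−(49/75) + 133/150) / (2·(1/3)) = 7/20 m/s
check:
stop time T_s = (7/20)/(3/2) = 0.2333 s
reaction-phase robot travel = 0.3500·0.1200 = 0.0420 m
robot covers 0.3500·0.2333 − ½·1.5000·0.2333² = 0.0408 m while stopping
human over T_r+T_s: 0.8000·(0.1200+0.2333) = 0.2827 m
margins: 0.2500+0.0100+0.0500 = 0.3100 m
sum ≈ 0.0420+0.0408+0.2827+0.3100 ≈ 0.6755 m = S ✓

v_R_max = 7/20 m/s = 0.3500 m/s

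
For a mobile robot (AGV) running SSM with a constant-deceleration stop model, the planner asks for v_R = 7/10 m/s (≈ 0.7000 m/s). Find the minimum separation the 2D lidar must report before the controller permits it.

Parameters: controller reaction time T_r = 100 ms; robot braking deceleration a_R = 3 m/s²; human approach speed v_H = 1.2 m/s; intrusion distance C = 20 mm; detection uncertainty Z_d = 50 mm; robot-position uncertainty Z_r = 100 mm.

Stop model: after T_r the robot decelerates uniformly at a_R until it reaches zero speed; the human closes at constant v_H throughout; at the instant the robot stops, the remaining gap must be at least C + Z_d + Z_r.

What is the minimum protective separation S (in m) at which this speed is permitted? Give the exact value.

S_min = 433/600 m = 0.7217 m

T_s = v_R/a_R = (7/10)/3 = 0.2333 s
robot in T_r: 0.7000·0.1000 = 0.0700 m
robot covers 0.7000·0.2333 − ½·3.0000·0.2333² = 0.0817 m while stopping
human closes 1.2000·0.3333 = 0.4000 m
C+Z_d+Z_r = 0.0200+0.0500+0.1000 = 0.1700 m
S_min ≈ 0.0700+0.0817+0.4000+0.1700  ⇒  S_min = 433/600 m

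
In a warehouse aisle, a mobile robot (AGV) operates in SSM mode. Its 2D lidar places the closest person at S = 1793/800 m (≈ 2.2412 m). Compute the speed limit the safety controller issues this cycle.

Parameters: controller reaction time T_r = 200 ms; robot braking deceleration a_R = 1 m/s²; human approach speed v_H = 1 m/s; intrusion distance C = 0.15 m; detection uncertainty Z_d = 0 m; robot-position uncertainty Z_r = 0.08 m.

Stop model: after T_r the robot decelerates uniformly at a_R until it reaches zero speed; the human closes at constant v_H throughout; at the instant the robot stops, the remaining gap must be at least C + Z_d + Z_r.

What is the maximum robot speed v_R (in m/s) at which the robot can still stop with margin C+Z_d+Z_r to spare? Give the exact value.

v_R_max = 21/20 m/s = 1.0500 m/s

collect terms ⇒ (1/2)·v_R² + (6/5)·v_R + (-1449/800) = 0
  disc = (6/5)² − 4·(1/2)·(-1449/800) = 81/16 ; √disc = 9/4
  v_R = (−(6/5) + 9/4) / (2·(1/2)) = 21/20 m/s
check:
T_s = v_R/a_R = (21/20)/1 = 1.0500 s
reaction-phase robot travel = 1.0500·0.2000 = 0.2100 m
braking distance = 1.0500²/(2·1.0000) = 0.5513 m
person approaches 1.0000·(0.2000+1.0500) = 1.2500 m
residual clearance needed = 0.1500+0.0000+0.0800 = 0.2300 m
sum ≈ 0.2100+0.5513+1.2500+0.2300 ≈ 2.2412 m = S ✓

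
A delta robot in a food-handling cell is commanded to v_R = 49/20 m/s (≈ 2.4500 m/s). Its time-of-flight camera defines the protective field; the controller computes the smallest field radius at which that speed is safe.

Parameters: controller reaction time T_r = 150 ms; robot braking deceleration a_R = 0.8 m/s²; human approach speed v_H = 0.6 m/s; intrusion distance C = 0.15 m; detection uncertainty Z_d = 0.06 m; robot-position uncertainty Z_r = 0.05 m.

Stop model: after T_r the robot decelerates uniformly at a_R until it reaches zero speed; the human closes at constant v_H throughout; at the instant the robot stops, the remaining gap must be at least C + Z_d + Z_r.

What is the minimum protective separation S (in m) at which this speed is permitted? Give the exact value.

S_min = 20181/3200 m = 6.3066 m

T_s = v_R/a_R = (49/20)/(4/5) = 3.0625 s
robot covers v_R·T_r = 2.4500·0.1500 = 0.3675 m before braking
braking distance = 2.4500²/(2·0.8000) = 3.7516 m
person approaches 0.6000·(0.1500+3.0625) = 1.9275 m
C+Z_d+Z_r = 0.1500+0.0600+0.0500 = 0.2600 m
S_min ≈ 0.3675+3.7516+1.9275+0.2600  ⇒  S_min = 20181/3200 m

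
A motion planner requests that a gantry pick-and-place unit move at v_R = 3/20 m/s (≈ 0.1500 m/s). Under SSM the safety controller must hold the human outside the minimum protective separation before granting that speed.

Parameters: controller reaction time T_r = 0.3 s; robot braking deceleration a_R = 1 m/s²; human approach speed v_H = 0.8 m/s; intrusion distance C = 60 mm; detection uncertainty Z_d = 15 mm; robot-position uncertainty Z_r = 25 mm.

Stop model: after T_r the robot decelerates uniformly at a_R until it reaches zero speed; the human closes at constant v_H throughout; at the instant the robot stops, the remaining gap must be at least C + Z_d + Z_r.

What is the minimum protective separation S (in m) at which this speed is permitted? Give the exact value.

S_min = 413/800 m = 0.5162 m

stop time T_s = (3/20)/1 = 0.1500 s
robot covers v_R·T_r = 0.1500·0.3000 = 0.0450 m before braking
braking distance = 0.1500²/(2·1.0000) = 0.0112 m
person approaches 0.8000·(0.3000+0.1500) = 0.3600 m
margins: 0.0600+0.0150+0.0250 = 0.1000 m
S_min ≈ 0.0450+0.0112+0.3600+0.1000  ⇒  S_min = 413/800 m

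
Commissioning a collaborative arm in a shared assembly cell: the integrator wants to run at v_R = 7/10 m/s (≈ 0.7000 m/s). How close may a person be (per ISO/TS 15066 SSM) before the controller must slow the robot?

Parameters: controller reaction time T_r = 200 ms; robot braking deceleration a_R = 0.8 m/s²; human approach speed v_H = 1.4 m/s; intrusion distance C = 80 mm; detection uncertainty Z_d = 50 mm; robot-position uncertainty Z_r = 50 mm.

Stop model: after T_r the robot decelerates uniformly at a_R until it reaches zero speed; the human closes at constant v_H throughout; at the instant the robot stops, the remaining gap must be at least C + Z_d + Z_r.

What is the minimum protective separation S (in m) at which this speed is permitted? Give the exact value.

S_min = 341/160 m = 2.1313 m

T_s = v_R/a_R = (7/10)/(4/5) = 0.8750 s
reaction-phase robot travel = 0.7000·0.2000 = 0.1400 m
braking distance = 0.7000²/(2·0.8000) = 0.3063 m
person approaches 1.4000·(0.2000+0.8750) = 1.5050 m
margins: 0.0800+0.0500+0.0500 = 0.1800 m
S_min ≈ 0.1400+0.3063+1.5050+0.1800  ⇒  S_min = 341/160 m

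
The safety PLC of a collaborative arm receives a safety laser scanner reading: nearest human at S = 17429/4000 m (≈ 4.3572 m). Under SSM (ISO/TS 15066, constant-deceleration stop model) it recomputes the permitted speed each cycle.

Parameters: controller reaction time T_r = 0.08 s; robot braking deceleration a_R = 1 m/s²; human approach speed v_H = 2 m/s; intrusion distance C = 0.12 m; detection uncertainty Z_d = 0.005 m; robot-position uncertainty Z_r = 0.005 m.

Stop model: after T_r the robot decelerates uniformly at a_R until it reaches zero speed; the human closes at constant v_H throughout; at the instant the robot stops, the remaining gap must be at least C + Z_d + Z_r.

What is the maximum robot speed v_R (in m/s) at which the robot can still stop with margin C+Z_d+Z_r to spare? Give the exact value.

v_R_max = 29/20 m/s = 1.4500 m/s

at the boundary: (1/2)·v² + (52/25)·v + (-16269/4000) = 0
  disc = (52/25)² − 4·(1/2)·(-16269/4000) = 124609/10000 ; √disc = 353/100
  v_R = (−(52/25) + 353/100) / (2·(1/2)) = 29/20 m/s
check:
braking lasts T_s = (29/20)/1 = 1.4500 s
reaction-phase robot travel = 1.4500·0.0800 = 0.1160 m
braking distance = 1.4500²/(2·1.0000) = 1.0513 m
human over T_r+T_s: 2.0000·(0.0800+1.4500) = 3.0600 m
C+Z_d+Z_r = 0.1200+0.0050+0.0050 = 0.1300 m
sum ≈ 0.1160+1.0513+3.0600+0.1300 ≈ 4.3572 m = S ✓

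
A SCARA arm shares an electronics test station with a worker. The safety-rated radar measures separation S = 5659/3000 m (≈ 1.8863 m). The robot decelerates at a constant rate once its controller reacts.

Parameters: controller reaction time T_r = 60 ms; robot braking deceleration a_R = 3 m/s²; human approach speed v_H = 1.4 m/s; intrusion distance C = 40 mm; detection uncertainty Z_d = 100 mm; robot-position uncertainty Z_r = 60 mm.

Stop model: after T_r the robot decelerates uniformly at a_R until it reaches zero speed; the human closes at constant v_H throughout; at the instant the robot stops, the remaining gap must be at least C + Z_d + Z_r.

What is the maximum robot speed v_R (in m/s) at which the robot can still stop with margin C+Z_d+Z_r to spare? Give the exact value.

v_R_max = 19/10 m/s = 1.9000 m/s

quadratic (1/6)·v² + (79/150)·v + (-4807/3000) = 0
  disc = (79/150)² − 4·(1/6)·(-4807/3000) = 841/625 ; √disc = 29/25
  v_R = (−(79/150) + 29/25) / (2·(1/6)) = 19/10 m/s
check:
T_s = v_R/a_R = (19/10)/3 = 0.6333 s
robot in T_r: 1.9000·0.0600 = 0.1140 m
robot covers 1.9000·0.6333 − ½·3.0000·0.6333² = 0.6017 m while stopping
human over T_r+T_s: 1.4000·(0.0600+0.6333) = 0.9707 m
C+Z_d+Z_r = 0.0400+0.1000+0.0600 = 0.2000 m
sum ≈ 0.1140+0.6017+0.9707+0.2000 ≈ 1.8863 m = S ✓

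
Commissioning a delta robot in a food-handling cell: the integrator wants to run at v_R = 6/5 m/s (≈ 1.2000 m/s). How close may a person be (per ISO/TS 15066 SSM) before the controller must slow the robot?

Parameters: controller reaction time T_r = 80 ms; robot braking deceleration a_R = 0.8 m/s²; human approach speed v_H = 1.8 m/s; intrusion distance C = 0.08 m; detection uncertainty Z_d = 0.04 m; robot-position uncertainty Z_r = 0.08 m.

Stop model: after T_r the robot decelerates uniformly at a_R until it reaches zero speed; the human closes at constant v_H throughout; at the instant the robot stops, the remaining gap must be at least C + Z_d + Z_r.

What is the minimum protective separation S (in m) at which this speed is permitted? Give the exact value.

S_min = 101/25 m = 4.0400 m

braking lasts T_s = (6/5)/(4/5) = 1.5000 s
robot in T_r: 1.2000·0.0800 = 0.0960 m
robot covers 1.2000·1.5000 − ½·0.8000·1.5000² = 0.9000 m while stopping
human over T_r+T_s: 1.8000·(0.0800+1.5000) = 2.8440 m
margins: 0.0800+0.0400+0.0800 = 0.2000 m
S_min ≈ 0.0960+0.9000+2.8440+0.2000  ⇒  S_min = 101/25 m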